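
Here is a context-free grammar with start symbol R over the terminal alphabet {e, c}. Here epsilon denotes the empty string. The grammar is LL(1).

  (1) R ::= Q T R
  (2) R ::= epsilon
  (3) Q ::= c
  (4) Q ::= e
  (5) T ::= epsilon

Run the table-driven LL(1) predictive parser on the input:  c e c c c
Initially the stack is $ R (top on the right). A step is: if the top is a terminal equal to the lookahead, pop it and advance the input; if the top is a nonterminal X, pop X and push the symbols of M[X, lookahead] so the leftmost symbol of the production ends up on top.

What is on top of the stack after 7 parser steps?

T

     Stack    Input        Action
  1  $ R      c e c c c $  expand R ::= Q T R
  2  $ R T Q  c e c c c $  expand Q ::= c
  3  $ R T c  c e c c c $  match c
  4  $ R T    e c c c $    expand T ::= epsilon
  5  $ R      e c c c $    expand R ::= Q T R
  6  $ R T Q  e c c c $    expand Q ::= e
  7  $ R T e  e c c c $    match e
Stack after step 7: $ R T (top = T).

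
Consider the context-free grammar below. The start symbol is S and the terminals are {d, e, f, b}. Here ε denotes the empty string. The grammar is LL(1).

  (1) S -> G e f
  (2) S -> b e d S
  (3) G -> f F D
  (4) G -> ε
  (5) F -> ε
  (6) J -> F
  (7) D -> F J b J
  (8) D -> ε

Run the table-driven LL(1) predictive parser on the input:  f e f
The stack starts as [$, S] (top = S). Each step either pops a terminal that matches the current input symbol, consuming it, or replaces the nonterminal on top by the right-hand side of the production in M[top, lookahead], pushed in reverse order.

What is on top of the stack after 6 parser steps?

     Stack        Input    Action
  1  $ S          f e f $  expand S -> G e f
  2  $ f e G      f e f $  expand G -> f F D
  3  $ f e D F f  f e f $  match f
  4  $ f e D F    e f $    expand F -> ε
  5  $ f e D      e f $    expand D -> ε
  6  $ f e        e f $    match e
Stack after step 6: $ f (top = f).

f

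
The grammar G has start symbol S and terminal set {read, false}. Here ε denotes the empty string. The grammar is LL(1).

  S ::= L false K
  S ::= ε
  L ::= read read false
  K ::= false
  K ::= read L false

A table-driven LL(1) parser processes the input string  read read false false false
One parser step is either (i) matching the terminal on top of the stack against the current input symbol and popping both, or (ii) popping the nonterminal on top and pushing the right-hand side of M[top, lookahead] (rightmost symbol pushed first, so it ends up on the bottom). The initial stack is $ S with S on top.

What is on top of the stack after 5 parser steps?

step 1: stack=$ S  input=read read false false false $  — expand S ::= L false K
step 2: stack=$ K false L  input=read read false false false $  — expand L ::= read read false
step 3: stack=$ K false false read read  input=read read false false false $  — match read
step 4: stack=$ K false false read  input=read false false false $  — match read
step 5: stack=$ K false false  input=false false false $  — match false
Stack after step 5: $ K false (top = false).

false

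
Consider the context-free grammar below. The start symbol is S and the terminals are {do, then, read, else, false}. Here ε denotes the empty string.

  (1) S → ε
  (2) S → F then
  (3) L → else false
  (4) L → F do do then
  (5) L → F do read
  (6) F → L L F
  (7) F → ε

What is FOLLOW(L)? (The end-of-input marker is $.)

{do, else, then}

FIRST(S) = {ε, do, else, then}  (via F then)
FIRST(L) = {do, else}  (via F do do then, F do read)
FIRST(F) = {ε, do, else}  (via L L F)
FOLLOW(S) includes $ since S is the start symbol.
FOLLOW(S): S appears on no right-hand side. Thus FOLLOW(S) = {$}.
FOLLOW(F): in S→F then, F is followed by then with FIRST {then}; in L→F do do then, F is followed by do do then with FIRST {do}; in L→F do read, F is followed by do read with FIRST {do}; in F→L L F, the suffix after F is empty (adds nothing new). Thus FOLLOW(F) = {do, then}.
FOLLOW(L): in F→L L F (occurrence 1), L is followed by L F with FIRST {do, else}; in F→L L F (occurrence 2), L is followed by F with FIRST {ε, do, else}; in F→L L F (occurrence 2), the suffix after L is nullable, so FOLLOW(L) ⊇ FOLLOW(F) = {do, then}. Thus FOLLOW(L) = {do, else, then}.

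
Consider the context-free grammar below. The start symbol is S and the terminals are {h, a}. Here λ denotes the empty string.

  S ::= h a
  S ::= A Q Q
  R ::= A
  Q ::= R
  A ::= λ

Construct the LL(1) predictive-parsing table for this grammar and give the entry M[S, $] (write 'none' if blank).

S ::= A Q Q

FIRST(A) = {λ}
FIRST(R) = {λ}  (via A)
FIRST(Q) = {λ}  (via R)
FIRST(S) = {λ, h}  (via A Q Q)
FOLLOW(S) includes $ since S is the start symbol.
FOLLOW(S): S appears on no right-hand side. Thus FOLLOW(S) = {$}.
For S ::= h a: FIRST(h a) = {h}, so it goes in M[S, t] for t ∈ {h}.
For S ::= A Q Q: FIRST(A Q Q) = {λ}, so it goes in M[S, t] for t ∈ {}; since λ ∈ FIRST, also for every t ∈ FOLLOW(S) = {$}.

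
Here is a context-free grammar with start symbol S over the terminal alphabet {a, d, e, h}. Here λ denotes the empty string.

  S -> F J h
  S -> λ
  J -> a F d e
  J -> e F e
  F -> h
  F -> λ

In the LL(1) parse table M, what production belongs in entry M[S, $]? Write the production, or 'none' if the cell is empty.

S -> λ

FIRST(J) = {a, e}
FIRST(F) = {λ, h}
FIRST(S) = {λ, a, e, h}  (via F J h)
FOLLOW(S) includes $ since S is the start symbol.
FOLLOW(S): S appears on no right-hand side. Thus FOLLOW(S) = {$}.
For S -> F J h: FIRST(F J h) = {a, e, h}, so it goes in M[S, t] for t ∈ {a, e, h}.
For S -> λ: FIRST(λ) = {λ}, so it goes in M[S, t] for t ∈ {}; since λ ∈ FIRST, also for every t ∈ FOLLOW(S) = {$}.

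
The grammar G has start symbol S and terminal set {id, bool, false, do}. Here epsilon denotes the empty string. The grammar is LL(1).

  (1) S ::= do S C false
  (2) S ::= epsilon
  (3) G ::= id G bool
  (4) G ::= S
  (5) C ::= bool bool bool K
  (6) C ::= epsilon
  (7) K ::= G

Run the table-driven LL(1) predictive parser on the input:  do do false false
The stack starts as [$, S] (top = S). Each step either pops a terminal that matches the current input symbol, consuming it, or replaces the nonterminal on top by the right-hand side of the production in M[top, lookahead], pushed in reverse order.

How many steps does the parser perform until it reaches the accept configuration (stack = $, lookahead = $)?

9

step 1: stack=$ S  input=do do false false $  — expand S ::= do S C false
step 2: stack=$ false C S do  input=do do false false $  — match do
step 3: stack=$ false C S  input=do false false $  — expand S ::= do S C false
step 4: stack=$ false C false C S do  input=do false false $  — match do
step 5: stack=$ false C false C S  input=false false $  — expand S ::= epsilon
step 6: stack=$ false C false C  input=false false $  — expand C ::= epsilon
step 7: stack=$ false C false  input=false false $  — match false
step 8: stack=$ false C  input=false $  — expand C ::= epsilon
step 9: stack=$ false  input=false $  — match false
Accept reached after 9 steps.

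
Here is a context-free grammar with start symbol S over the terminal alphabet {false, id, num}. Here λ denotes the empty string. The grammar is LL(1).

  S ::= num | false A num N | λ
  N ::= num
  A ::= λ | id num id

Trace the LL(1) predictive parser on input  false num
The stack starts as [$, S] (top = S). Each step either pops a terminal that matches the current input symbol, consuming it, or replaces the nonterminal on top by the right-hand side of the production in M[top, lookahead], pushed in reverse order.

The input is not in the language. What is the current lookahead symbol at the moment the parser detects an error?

     Stack            Input        Action
  1  $ S              false num $  expand S ::= false A num N
  2  $ N num A false  false num $  match false
  3  $ N num A        num $        expand A ::= λ
  4  $ N num          num $        match num
  5  $ N              $            error: M[N, $] is empty

$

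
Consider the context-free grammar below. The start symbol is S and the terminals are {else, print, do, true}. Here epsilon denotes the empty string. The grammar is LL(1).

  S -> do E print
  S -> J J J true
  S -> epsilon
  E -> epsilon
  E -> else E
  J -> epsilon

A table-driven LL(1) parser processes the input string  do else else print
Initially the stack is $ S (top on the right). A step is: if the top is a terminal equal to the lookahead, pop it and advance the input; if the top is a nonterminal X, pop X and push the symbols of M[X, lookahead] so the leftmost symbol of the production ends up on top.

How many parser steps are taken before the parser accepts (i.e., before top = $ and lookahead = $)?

     Stack           Input                 Action
  1  $ S             do else else print $  expand S -> do E print
  2  $ print E do    do else else print $  match do
  3  $ print E       else else print $     expand E -> else E
  4  $ print E else  else else print $     match else
  5  $ print E       else print $          expand E -> else E
  6  $ print E else  else print $          match else
  7  $ print E       print $               expand E -> epsilon
  8  $ print         print $               match print
Accept reached after 8 steps.

8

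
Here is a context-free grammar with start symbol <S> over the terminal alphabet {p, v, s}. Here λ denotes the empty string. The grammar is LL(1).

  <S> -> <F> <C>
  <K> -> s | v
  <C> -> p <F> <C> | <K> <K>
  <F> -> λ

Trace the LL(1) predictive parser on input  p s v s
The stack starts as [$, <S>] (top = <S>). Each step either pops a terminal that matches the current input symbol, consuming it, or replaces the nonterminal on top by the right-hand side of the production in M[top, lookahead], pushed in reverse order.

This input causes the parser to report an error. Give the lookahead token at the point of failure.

s

      Stack        Input      Action
   1  $ <S>        p s v s $  expand <S> -> <F> <C>
   2  $ <C> <F>    p s v s $  expand <F> -> λ
   3  $ <C>        p s v s $  expand <C> -> p <F> <C>
   4  $ <C> <F> p  p s v s $  match p
   5  $ <C> <F>    s v s $    expand <F> -> λ
   6  $ <C>        s v s $    expand <C> -> <K> <K>
   7  $ <K> <K>    s v s $    expand <K> -> s
   8  $ <K> s      s v s $    match s
   9  $ <K>        v s $      expand <K> -> v
  10  $ v          v s $      match v
  11  $            s $        error: stack empty but input remains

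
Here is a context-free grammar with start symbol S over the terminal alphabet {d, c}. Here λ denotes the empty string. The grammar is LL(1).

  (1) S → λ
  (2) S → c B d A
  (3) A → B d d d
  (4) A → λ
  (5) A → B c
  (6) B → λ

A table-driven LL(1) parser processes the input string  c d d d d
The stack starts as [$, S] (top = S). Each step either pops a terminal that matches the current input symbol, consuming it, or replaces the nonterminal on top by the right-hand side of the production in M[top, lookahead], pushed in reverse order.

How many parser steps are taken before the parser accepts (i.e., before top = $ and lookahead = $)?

9

     Stack      Input        Action
  1  $ S        c d d d d $  expand S → c B d A
  2  $ A d B c  c d d d d $  match c
  3  $ A d B    d d d d $    expand B → λ
  4  $ A d      d d d d $    match d
  5  $ A        d d d $      expand A → B d d d
  6  $ d d d B  d d d $      expand B → λ
  7  $ d d d    d d d $      match d
  8  $ d d      d d $        match d
  9  $ d        d $          match d
Accept reached after 9 steps.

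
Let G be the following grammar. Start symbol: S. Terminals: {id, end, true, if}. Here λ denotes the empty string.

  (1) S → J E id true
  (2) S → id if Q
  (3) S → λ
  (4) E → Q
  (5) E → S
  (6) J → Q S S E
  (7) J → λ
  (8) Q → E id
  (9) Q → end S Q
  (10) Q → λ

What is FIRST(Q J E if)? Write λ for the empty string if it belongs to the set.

FIRST(S): from S→J E id true we get {end, id}; from S→id if Q we get {id}; from S→λ we get {λ}. So FIRST(S) = {λ, end, id}.
FIRST(E): from E→Q we get {λ, end, id}; from E→S we get {λ, end, id}. So FIRST(E) = {λ, end, id}.
FIRST(Q): from Q→E id we get {end, id}; from Q→end S Q we get {end}; from Q→λ we get {λ}. So FIRST(Q) = {λ, end, id}.
FIRST(J): from J→Q S S E we get {λ, end, id}; from J→λ we get {λ}. So FIRST(J) = {λ, end, id}.
FIRST(Q J E if): take FIRST of each symbol in turn, carrying on past any symbol whose FIRST contains λ; result {end, id, if}.

{end, id, if}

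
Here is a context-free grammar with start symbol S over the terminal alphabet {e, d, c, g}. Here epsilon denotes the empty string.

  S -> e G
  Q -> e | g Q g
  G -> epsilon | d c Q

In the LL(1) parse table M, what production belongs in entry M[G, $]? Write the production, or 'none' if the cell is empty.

FIRST(S): from S->e G we get {e}. So FIRST(S) = {e}.
FIRST(Q): from Q->e we get {e}; from Q->g Q g we get {g}. So FIRST(Q) = {e, g}.
FIRST(G): from G->epsilon we get {epsilon}; from G->d c Q we get {d}. So FIRST(G) = {epsilon, d}.
FOLLOW(S) includes $ since S is the start symbol.
FOLLOW(S): S appears on no right-hand side. Thus FOLLOW(S) = {$}.
FOLLOW(G): in S->e G, the suffix after G is empty, so FOLLOW(G) ⊇ FOLLOW(S) = {$}. Thus FOLLOW(G) = {$}.
For G -> epsilon: FIRST(epsilon) = {epsilon}, so it goes in M[G, t] for t ∈ {}; since epsilon ∈ FIRST, also for every t ∈ FOLLOW(G) = {$}.
For G -> d c Q: FIRST(d c Q) = {d}, so it goes in M[G, t] for t ∈ {d}.

G -> epsilon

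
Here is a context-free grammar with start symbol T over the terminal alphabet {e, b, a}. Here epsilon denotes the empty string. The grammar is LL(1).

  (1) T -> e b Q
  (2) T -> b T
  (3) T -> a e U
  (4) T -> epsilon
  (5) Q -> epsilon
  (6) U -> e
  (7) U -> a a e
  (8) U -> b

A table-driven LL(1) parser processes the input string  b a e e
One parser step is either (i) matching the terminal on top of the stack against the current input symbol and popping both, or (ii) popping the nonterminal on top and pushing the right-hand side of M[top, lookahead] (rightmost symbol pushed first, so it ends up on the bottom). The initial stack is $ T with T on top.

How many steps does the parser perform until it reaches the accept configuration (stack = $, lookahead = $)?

7

     Stack    Input      Action
  1  $ T      b a e e $  expand T -> b T
  2  $ T b    b a e e $  match b
  3  $ T      a e e $    expand T -> a e U
  4  $ U e a  a e e $    match a
  5  $ U e    e e $      match e
  6  $ U      e $        expand U -> e
  7  $ e      e $        match e
Accept reached after 7 steps.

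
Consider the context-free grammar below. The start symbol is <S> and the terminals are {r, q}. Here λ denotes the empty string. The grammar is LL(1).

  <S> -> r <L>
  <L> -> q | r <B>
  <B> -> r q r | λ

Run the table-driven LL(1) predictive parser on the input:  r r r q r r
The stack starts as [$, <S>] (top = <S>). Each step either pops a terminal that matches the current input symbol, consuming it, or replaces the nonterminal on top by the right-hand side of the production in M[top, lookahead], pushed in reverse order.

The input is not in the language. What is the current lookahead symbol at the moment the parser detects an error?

step 1: stack=$ <S>  input=r r r q r r $  — expand <S> -> r <L>
step 2: stack=$ <L> r  input=r r r q r r $  — match r
step 3: stack=$ <L>  input=r r q r r $  — expand <L> -> r <B>
step 4: stack=$ <B> r  input=r r q r r $  — match r
step 5: stack=$ <B>  input=r q r r $  — expand <B> -> r q r
step 6: stack=$ r q r  input=r q r r $  — match r
step 7: stack=$ r q  input=q r r $  — match q
step 8: stack=$ r  input=r r $  — match r
step 9: stack=$  input=r $  — error: stack empty but input remains

r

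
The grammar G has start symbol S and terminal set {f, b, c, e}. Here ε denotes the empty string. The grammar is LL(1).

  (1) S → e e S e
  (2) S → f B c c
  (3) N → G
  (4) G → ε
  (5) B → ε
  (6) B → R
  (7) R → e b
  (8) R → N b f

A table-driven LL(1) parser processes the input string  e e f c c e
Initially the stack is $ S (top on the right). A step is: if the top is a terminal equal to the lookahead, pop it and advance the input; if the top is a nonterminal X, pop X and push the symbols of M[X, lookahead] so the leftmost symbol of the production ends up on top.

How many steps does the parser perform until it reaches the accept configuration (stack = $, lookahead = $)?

9

     Stack        Input          Action
  1  $ S          e e f c c e $  expand S → e e S e
  2  $ e S e e    e e f c c e $  match e
  3  $ e S e      e f c c e $    match e
  4  $ e S        f c c e $      expand S → f B c c
  5  $ e c c B f  f c c e $      match f
  6  $ e c c B    c c e $        expand B → ε
  7  $ e c c      c c e $        match c
  8  $ e c        c e $          match c
  9  $ e          e $            match e
Accept reached after 9 steps.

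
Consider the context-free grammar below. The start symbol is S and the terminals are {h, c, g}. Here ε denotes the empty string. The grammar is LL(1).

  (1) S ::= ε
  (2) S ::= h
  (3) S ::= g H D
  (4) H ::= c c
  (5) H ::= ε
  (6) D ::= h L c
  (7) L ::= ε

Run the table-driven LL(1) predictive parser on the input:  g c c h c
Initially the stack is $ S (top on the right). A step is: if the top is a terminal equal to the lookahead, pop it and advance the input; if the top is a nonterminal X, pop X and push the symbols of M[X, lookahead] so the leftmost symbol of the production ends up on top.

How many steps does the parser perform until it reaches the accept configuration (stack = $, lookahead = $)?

step 1: stack=$ S  input=g c c h c $  — expand S ::= g H D
step 2: stack=$ D H g  input=g c c h c $  — match g
step 3: stack=$ D H  input=c c h c $  — expand H ::= c c
step 4: stack=$ D c c  input=c c h c $  — match c
step 5: stack=$ D c  input=c h c $  — match c
step 6: stack=$ D  input=h c $  — expand D ::= h L c
step 7: stack=$ c L h  input=h c $  — match h
step 8: stack=$ c L  input=c $  — expand L ::= ε
step 9: stack=$ c  input=c $  — match c
Accept reached after 9 steps.

9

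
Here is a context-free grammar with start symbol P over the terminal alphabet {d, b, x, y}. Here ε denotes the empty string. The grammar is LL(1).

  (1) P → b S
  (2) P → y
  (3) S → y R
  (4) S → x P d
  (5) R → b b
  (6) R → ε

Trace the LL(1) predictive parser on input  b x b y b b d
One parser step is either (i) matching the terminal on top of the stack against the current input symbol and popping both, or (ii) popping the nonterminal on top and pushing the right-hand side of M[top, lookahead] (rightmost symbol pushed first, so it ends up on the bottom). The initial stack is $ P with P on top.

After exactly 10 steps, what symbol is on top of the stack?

step 1: stack=$ P  input=b x b y b b d $  — expand P → b S
step 2: stack=$ S b  input=b x b y b b d $  — match b
step 3: stack=$ S  input=x b y b b d $  — expand S → x P d
step 4: stack=$ d P x  input=x b y b b d $  — match x
step 5: stack=$ d P  input=b y b b d $  — expand P → b S
step 6: stack=$ d S b  input=b y b b d $  — match b
step 7: stack=$ d S  input=y b b d $  — expand S → y R
step 8: stack=$ d R y  input=y b b d $  — match y
step 9: stack=$ d R  input=b b d $  — expand R → b b
step 10: stack=$ d b b  input=b b d $  — match b
Stack after step 10: $ d b (top = b).

b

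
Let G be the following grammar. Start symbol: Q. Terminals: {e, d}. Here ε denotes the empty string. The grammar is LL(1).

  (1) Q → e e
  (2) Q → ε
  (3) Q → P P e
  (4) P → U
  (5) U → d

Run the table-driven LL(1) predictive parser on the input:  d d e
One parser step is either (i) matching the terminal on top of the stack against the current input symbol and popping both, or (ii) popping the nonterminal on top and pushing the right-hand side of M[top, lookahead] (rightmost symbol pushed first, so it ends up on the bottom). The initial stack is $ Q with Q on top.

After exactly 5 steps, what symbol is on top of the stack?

U

     Stack    Input    Action
  1  $ Q      d d e $  expand Q → P P e
  2  $ e P P  d d e $  expand P → U
  3  $ e P U  d d e $  expand U → d
  4  $ e P d  d d e $  match d
  5  $ e P    d e $    expand P → U
Stack after step 5: $ e U (top = U).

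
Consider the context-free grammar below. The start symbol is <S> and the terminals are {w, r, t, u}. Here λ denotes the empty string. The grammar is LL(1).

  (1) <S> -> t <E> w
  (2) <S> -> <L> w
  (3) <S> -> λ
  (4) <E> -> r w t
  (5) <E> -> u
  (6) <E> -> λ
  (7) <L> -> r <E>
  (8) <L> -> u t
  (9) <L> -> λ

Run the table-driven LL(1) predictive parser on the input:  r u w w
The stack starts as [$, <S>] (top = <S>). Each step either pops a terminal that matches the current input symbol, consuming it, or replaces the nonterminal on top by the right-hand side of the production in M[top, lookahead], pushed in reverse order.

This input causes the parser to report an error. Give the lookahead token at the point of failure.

w

     Stack      Input      Action
  1  $ <S>      r u w w $  expand <S> -> <L> w
  2  $ w <L>    r u w w $  expand <L> -> r <E>
  3  $ w <E> r  r u w w $  match r
  4  $ w <E>    u w w $    expand <E> -> u
  5  $ w u      u w w $    match u
  6  $ w        w w $      match w
  7  $          w $        error: stack empty but input remains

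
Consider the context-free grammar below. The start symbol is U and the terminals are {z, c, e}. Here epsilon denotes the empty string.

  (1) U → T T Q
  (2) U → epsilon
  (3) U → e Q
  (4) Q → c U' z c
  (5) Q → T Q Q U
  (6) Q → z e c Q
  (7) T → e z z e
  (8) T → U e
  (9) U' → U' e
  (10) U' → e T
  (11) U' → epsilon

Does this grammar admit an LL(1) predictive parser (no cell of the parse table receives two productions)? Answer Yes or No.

FIRST(U) = {epsilon, e}
FIRST(Q) = {c, e, z}
FIRST(T) = {e}
FIRST(U') = {epsilon, e}
FOLLOW(U) = {$, c, e, z}
FOLLOW(Q) = {$, c, e, z}
FOLLOW(T) = {c, e, z}
FOLLOW(U') = {e, z}
Cell M[T, e] receives both T → e z z e and T → U e — the grammar is not LL(1).

No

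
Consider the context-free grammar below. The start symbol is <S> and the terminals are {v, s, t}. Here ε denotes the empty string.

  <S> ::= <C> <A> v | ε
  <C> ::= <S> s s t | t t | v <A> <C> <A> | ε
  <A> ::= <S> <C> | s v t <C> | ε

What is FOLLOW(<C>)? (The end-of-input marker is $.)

{s, t, v}

FIRST(<S>): from <S>::=<C> <A> v we get {s, t, v}; from <S>::=ε we get {ε}. So FIRST(<S>) = {ε, s, t, v}.
FIRST(<C>): from <C>::=<S> s s t we get {s, t, v}; from <C>::=t t we get {t}; from <C>::=v <A> <C> <A> we get {v}; from <C>::=ε we get {ε}. So FIRST(<C>) = {ε, s, t, v}.
FIRST(<A>): from <A>::=<S> <C> we get {ε, s, t, v}; from <A>::=s v t <C> we get {s}; from <A>::=ε we get {ε}. So FIRST(<A>) = {ε, s, t, v}.
FOLLOW(<S>) includes $ since <S> is the start symbol.
FOLLOW(<S>): in <C>::=<S> s s t, <S> is followed by s s t with FIRST {s}; in <A>::=<S> <C>, <S> is followed by <C> with FIRST {ε, s, t, v}; in <A>::=<S> <C>, the suffix after <S> is nullable, so FOLLOW(<S>) ⊇ FOLLOW(<A>) = {s, t, v}. Thus FOLLOW(<S>) = {$, s, t, v}.
FOLLOW(<C>): in <S>::=<C> <A> v, <C> is followed by <A> v with FIRST {s, t, v}; in <C>::=v <A> <C> <A>, <C> is followed by <A> with FIRST {ε, s, t, v}; in <C>::=v <A> <C> <A>, the suffix after <C> is nullable (adds nothing new); in <A>::=<S> <C>, the suffix after <C> is empty, so FOLLOW(<C>) ⊇ FOLLOW(<A>) = {s, t, v}; in <A>::=s v t <C>, the suffix after <C> is empty, so FOLLOW(<C>) ⊇ FOLLOW(<A>) = {s, t, v}. Thus FOLLOW(<C>) = {s, t, v}.
FOLLOW(<A>): in <S>::=<C> <A> v, <A> is followed by v with FIRST {v}; in <C>::=v <A> <C> <A> (occurrence 1), <A> is followed by <C> <A> with FIRST {ε, s, t, v}; in <C>::=v <A> <C> <A> (occurrence 1), the suffix after <A> is nullable, so FOLLOW(<A>) ⊇ FOLLOW(<C>) = {s, t, v}; in <C>::=v <A> <C> <A> (occurrence 2), the suffix after <A> is empty, so FOLLOW(<A>) ⊇ FOLLOW(<C>) = {s, t, v}. Thus FOLLOW(<A>) = {s, t, v}.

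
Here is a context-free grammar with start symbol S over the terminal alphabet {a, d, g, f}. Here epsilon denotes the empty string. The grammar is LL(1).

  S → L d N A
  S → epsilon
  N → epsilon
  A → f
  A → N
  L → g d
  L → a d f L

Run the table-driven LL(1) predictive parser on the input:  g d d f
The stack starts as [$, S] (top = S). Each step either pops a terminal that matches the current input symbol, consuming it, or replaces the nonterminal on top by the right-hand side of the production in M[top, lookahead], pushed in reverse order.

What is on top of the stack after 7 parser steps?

f

step 1: stack=$ S  input=g d d f $  — expand S → L d N A
step 2: stack=$ A N d L  input=g d d f $  — expand L → g d
step 3: stack=$ A N d d g  input=g d d f $  — match g
step 4: stack=$ A N d d  input=d d f $  — match d
step 5: stack=$ A N d  input=d f $  — match d
step 6: stack=$ A N  input=f $  — expand N → epsilon
step 7: stack=$ A  input=f $  — expand A → f
Stack after step 7: $ f (top = f).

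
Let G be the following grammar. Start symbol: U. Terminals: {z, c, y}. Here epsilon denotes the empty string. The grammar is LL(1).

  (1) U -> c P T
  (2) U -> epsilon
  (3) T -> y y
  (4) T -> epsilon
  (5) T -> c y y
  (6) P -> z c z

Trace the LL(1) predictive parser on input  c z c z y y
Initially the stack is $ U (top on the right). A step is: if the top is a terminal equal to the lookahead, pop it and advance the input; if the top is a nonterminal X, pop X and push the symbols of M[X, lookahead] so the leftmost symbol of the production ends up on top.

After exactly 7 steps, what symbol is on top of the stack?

y

step 1: stack=$ U  input=c z c z y y $  — expand U -> c P T
step 2: stack=$ T P c  input=c z c z y y $  — match c
step 3: stack=$ T P  input=z c z y y $  — expand P -> z c z
step 4: stack=$ T z c z  input=z c z y y $  — match z
step 5: stack=$ T z c  input=c z y y $  — match c
step 6: stack=$ T z  input=z y y $  — match z
step 7: stack=$ T  input=y y $  — expand T -> y y
Stack after step 7: $ y y (top = y).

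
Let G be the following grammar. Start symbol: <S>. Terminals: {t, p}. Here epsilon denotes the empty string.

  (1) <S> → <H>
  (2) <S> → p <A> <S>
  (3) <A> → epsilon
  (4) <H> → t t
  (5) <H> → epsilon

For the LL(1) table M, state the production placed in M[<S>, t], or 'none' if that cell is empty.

<S> → <H>

FIRST(<A>): from <A>→epsilon we get {epsilon}. So FIRST(<A>) = {epsilon}.
FIRST(<H>): from <H>→t t we get {t}; from <H>→epsilon we get {epsilon}. So FIRST(<H>) = {epsilon, t}.
FIRST(<S>): from <S>→<H> we get {epsilon, t}; from <S>→p <A> <S> we get {p}. So FIRST(<S>) = {epsilon, p, t}.
FOLLOW(<S>) includes $ since <S> is the start symbol.
FOLLOW(<S>): in <S>→p <A> <S>, the suffix after <S> is empty (adds nothing new). Thus FOLLOW(<S>) = {$}.
For <S> → <H>: FIRST(<H>) = {epsilon, t}, so it goes in M[<S>, t] for t ∈ {t}; since epsilon ∈ FIRST, also for every t ∈ FOLLOW(<S>) = {$}.
For <S> → p <A> <S>: FIRST(p <A> <S>) = {p}, so it goes in M[<S>, t] for t ∈ {p}.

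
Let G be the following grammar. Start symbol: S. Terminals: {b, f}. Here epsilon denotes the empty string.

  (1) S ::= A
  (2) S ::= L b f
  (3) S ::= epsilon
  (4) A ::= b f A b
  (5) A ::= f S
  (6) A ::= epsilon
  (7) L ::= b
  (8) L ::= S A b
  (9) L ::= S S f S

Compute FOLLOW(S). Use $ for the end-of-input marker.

{$, b, f}

FIRST(A): from A::=b f A b we get {b}; from A::=f S we get {f}; from A::=epsilon we get {epsilon}. So FIRST(A) = {epsilon, b, f}.
FIRST(S): from S::=A we get {epsilon, b, f}; from S::=L b f we get {b, f}; from S::=epsilon we get {epsilon}. So FIRST(S) = {epsilon, b, f}.
FIRST(L): from L::=b we get {b}; from L::=S A b we get {b, f}; from L::=S S f S we get {b, f}. So FIRST(L) = {b, f}.
FOLLOW(S) includes $ since S is the start symbol.
FOLLOW(L): in S::=L b f, L is followed by b f with FIRST {b}. Thus FOLLOW(L) = {b}.
FOLLOW(S): in A::=f S, the suffix after S is empty, so FOLLOW(S) ⊇ FOLLOW(A) = {$, b, f}; in L::=S A b, S is followed by A b with FIRST {b, f}; in L::=S S f S (occurrence 1), S is followed by S f S with FIRST {b, f}; in L::=S S f S (occurrence 2), S is followed by f S with FIRST {f}; in L::=S S f S (occurrence 3), the suffix after S is empty, so FOLLOW(S) ⊇ FOLLOW(L) = {b}. Thus FOLLOW(S) = {$, b, f}.
FOLLOW(A): in S::=A, the suffix after A is empty, so FOLLOW(A) ⊇ FOLLOW(S) = {$, b, f}; in A::=b f A b, A is followed by b with FIRST {b}; in L::=S A b, A is followed by b with FIRST {b}. Thus FOLLOW(A) = {$, b, f}.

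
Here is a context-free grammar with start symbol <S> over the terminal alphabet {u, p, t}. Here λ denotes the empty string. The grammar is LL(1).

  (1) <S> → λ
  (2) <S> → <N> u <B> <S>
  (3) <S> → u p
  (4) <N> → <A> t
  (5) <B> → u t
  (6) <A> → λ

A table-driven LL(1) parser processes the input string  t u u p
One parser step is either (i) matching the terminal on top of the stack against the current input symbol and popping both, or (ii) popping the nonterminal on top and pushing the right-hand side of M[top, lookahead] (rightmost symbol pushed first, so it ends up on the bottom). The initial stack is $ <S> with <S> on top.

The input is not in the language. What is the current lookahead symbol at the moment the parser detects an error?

     Stack              Input      Action
  1  $ <S>              t u u p $  expand <S> → <N> u <B> <S>
  2  $ <S> <B> u <N>    t u u p $  expand <N> → <A> t
  3  $ <S> <B> u t <A>  t u u p $  expand <A> → λ
  4  $ <S> <B> u t      t u u p $  match t
  5  $ <S> <B> u        u u p $    match u
  6  $ <S> <B>          u p $      expand <B> → u t
  7  $ <S> t u          u p $      match u
  8  $ <S> t            p $        error: top is terminal t but lookahead is p

p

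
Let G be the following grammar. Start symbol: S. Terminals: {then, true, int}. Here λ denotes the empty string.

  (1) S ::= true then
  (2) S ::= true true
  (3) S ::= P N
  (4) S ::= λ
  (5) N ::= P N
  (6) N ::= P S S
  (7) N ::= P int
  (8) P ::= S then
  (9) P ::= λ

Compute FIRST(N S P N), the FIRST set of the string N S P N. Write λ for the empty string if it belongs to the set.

{λ, int, then, true}

FIRST(S): from S::=true then we get {true}; from S::=true true we get {true}; from S::=P N we get {λ, int, then, true}; from S::=λ we get {λ}. So FIRST(S) = {λ, int, then, true}.
FIRST(P): from P::=S then we get {int, then, true}; from P::=λ we get {λ}. So FIRST(P) = {λ, int, then, true}.
FIRST(N): from N::=P N we get {λ, int, then, true}; from N::=P S S we get {λ, int, then, true}; from N::=P int we get {int, then, true}. So FIRST(N) = {λ, int, then, true}.
FIRST(N S P N): take FIRST of each symbol in turn, carrying on past any symbol whose FIRST contains λ; result {λ, int, then, true}.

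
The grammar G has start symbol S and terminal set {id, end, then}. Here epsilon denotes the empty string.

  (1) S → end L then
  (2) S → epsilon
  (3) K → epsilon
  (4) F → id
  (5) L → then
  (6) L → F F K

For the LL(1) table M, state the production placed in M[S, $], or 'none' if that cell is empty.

S → epsilon

FIRST(S) = {epsilon, end}
FIRST(K) = {epsilon}
FIRST(F) = {id}
FIRST(L) = {id, then}  (via F F K)
FOLLOW(S) includes $ since S is the start symbol.
FOLLOW(S): S appears on no right-hand side. Thus FOLLOW(S) = {$}.
For S → end L then: FIRST(end L then) = {end}, so it goes in M[S, t] for t ∈ {end}.
For S → epsilon: FIRST(epsilon) = {epsilon}, so it goes in M[S, t] for t ∈ {}; since epsilon ∈ FIRST, also for every t ∈ FOLLOW(S) = {$}.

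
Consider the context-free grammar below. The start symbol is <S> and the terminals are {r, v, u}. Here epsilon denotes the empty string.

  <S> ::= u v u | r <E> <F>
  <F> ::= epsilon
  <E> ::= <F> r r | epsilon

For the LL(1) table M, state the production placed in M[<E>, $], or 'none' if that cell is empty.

FIRST(<S>): from <S>::=u v u we get {u}; from <S>::=r <E> <F> we get {r}. So FIRST(<S>) = {r, u}.
FIRST(<F>): from <F>::=epsilon we get {epsilon}. So FIRST(<F>) = {epsilon}.
FIRST(<E>): from <E>::=<F> r r we get {r}; from <E>::=epsilon we get {epsilon}. So FIRST(<E>) = {epsilon, r}.
FOLLOW(<S>) includes $ since <S> is the start symbol.
FOLLOW(<S>): <S> appears on no right-hand side. Thus FOLLOW(<S>) = {$}.
FOLLOW(<E>): in <S>::=r <E> <F>, <E> is followed by <F> with FIRST {epsilon}; in <S>::=r <E> <F>, the suffix after <E> is nullable, so FOLLOW(<E>) ⊇ FOLLOW(<S>) = {$}. Thus FOLLOW(<E>) = {$}.
For <E> ::= <F> r r: FIRST(<F> r r) = {r}, so it goes in M[<E>, t] for t ∈ {r}.
For <E> ::= epsilon: FIRST(epsilon) = {epsilon}, so it goes in M[<E>, t] for t ∈ {}; since epsilon ∈ FIRST, also for every t ∈ FOLLOW(<E>) = {$}.

<E> ::= epsilon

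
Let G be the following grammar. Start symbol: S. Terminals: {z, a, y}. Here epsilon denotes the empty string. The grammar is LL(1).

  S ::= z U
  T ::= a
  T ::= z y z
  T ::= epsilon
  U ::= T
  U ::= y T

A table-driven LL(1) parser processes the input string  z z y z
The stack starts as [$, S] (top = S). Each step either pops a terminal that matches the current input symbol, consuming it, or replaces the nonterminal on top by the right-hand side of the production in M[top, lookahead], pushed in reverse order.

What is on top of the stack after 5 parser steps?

y

     Stack    Input      Action
  1  $ S      z z y z $  expand S ::= z U
  2  $ U z    z z y z $  match z
  3  $ U      z y z $    expand U ::= T
  4  $ T      z y z $    expand T ::= z y z
  5  $ z y z  z y z $    match z
Stack after step 5: $ z y (top = y).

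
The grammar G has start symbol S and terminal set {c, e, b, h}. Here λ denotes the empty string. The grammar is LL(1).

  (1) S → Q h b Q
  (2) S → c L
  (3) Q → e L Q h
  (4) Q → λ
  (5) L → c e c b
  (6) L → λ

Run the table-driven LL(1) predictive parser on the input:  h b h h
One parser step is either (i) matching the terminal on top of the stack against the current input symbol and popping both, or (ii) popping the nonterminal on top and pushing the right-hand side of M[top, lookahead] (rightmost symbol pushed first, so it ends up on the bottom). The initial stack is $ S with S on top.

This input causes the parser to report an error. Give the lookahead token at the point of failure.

h

     Stack      Input      Action
  1  $ S        h b h h $  expand S → Q h b Q
  2  $ Q b h Q  h b h h $  expand Q → λ
  3  $ Q b h    h b h h $  match h
  4  $ Q b      b h h $    match b
  5  $ Q        h h $      expand Q → λ
  6  $          h h $      error: stack empty but input remains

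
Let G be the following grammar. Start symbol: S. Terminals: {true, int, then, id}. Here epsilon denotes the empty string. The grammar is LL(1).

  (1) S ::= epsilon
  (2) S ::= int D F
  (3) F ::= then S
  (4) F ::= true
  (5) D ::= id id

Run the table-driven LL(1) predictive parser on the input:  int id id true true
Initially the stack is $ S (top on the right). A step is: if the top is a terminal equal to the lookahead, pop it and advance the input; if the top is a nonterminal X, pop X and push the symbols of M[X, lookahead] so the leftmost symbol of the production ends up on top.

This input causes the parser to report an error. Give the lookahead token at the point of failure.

step 1: stack=$ S  input=int id id true true $  — expand S ::= int D F
step 2: stack=$ F D int  input=int id id true true $  — match int
step 3: stack=$ F D  input=id id true true $  — expand D ::= id id
step 4: stack=$ F id id  input=id id true true $  — match id
step 5: stack=$ F id  input=id true true $  — match id
step 6: stack=$ F  input=true true $  — expand F ::= true
step 7: stack=$ true  input=true true $  — match true
step 8: stack=$  input=true $  — error: stack empty but input remains

true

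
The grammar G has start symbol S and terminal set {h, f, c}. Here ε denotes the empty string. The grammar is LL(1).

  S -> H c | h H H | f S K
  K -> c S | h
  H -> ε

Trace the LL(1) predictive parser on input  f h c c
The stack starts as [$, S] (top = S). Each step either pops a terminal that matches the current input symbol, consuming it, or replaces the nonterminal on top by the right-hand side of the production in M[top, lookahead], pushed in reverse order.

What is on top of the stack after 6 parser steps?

K

step 1: stack=$ S  input=f h c c $  — expand S -> f S K
step 2: stack=$ K S f  input=f h c c $  — match f
step 3: stack=$ K S  input=h c c $  — expand S -> h H H
step 4: stack=$ K H H h  input=h c c $  — match h
step 5: stack=$ K H H  input=c c $  — expand H -> ε
step 6: stack=$ K H  input=c c $  — expand H -> ε
Stack after step 6: $ K (top = K).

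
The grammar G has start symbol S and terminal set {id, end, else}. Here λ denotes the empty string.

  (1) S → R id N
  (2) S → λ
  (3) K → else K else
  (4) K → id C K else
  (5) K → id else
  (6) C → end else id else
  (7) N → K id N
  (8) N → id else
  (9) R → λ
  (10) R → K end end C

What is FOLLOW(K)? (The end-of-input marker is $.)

{else, end, id}

FIRST(K) = {else, id}
FIRST(C) = {end}
FIRST(N) = {else, id}  (via K id N)
FIRST(R) = {λ, else, id}  (via K end end C)
FIRST(S) = {λ, else, id}  (via R id N)
FOLLOW(S) includes $ since S is the start symbol.
FOLLOW(S): S appears on no right-hand side. Thus FOLLOW(S) = {$}.
FOLLOW(K): in K→else K else, K is followed by else with FIRST {else}; in K→id C K else, K is followed by else with FIRST {else}; in N→K id N, K is followed by id N with FIRST {id}; in R→K end end C, K is followed by end end C with FIRST {end}. Thus FOLLOW(K) = {else, end, id}.
FOLLOW(N): in S→R id N, the suffix after N is empty, so FOLLOW(N) ⊇ FOLLOW(S) = {$}; in N→K id N, the suffix after N is empty (adds nothing new). Thus FOLLOW(N) = {$}.
FOLLOW(R): in S→R id N, R is followed by id N with FIRST {id}. Thus FOLLOW(R) = {id}.
FOLLOW(C): in K→id C K else, C is followed by K else with FIRST {else, id}; in R→K end end C, the suffix after C is empty, so FOLLOW(C) ⊇ FOLLOW(R) = {id}. Thus FOLLOW(C) = {else, id}.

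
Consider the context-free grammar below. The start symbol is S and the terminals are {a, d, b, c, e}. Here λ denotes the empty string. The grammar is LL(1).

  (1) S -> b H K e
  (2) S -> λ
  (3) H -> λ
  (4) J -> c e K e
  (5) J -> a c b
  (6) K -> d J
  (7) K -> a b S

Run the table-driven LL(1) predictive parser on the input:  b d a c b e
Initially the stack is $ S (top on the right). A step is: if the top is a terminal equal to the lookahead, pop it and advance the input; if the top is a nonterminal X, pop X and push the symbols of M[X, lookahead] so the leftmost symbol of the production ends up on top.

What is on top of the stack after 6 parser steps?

a

     Stack      Input          Action
  1  $ S        b d a c b e $  expand S -> b H K e
  2  $ e K H b  b d a c b e $  match b
  3  $ e K H    d a c b e $    expand H -> λ
  4  $ e K      d a c b e $    expand K -> d J
  5  $ e J d    d a c b e $    match d
  6  $ e J      a c b e $      expand J -> a c b
Stack after step 6: $ e b c a (top = a).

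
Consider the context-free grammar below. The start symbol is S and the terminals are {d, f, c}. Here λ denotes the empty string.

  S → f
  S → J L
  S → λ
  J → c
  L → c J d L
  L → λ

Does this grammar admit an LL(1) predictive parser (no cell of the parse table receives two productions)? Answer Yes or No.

Yes

FIRST(S) = {λ, c, f}
FIRST(J) = {c}
FIRST(L) = {λ, c}
FOLLOW(S) = {$}
FOLLOW(J) = {$, c, d}
FOLLOW(L) = {$}
Each cell of M receives at most one production.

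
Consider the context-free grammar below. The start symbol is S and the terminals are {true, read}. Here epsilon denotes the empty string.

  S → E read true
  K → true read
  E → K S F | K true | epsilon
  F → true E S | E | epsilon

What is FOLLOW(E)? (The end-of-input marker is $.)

FIRST(K): from K→true read we get {true}. So FIRST(K) = {true}.
FIRST(E): from E→K S F we get {true}; from E→K true we get {true}; from E→epsilon we get {epsilon}. So FIRST(E) = {epsilon, true}.
FIRST(S): from S→E read true we get {read, true}. So FIRST(S) = {read, true}.
FIRST(F): from F→true E S we get {true}; from F→E we get {epsilon, true}; from F→epsilon we get {epsilon}. So FIRST(F) = {epsilon, true}.
FOLLOW(S) includes $ since S is the start symbol.
FOLLOW(K): in E→K S F, K is followed by S F with FIRST {read, true}; in E→K true, K is followed by true with FIRST {true}. Thus FOLLOW(K) = {read, true}.
FOLLOW(S): in E→K S F, S is followed by F with FIRST {epsilon, true}; in E→K S F, the suffix after S is nullable, so FOLLOW(S) ⊇ FOLLOW(E) = {read, true}; in F→true E S, the suffix after S is empty, so FOLLOW(S) ⊇ FOLLOW(F) = {read, true}. Thus FOLLOW(S) = {$, read, true}.
FOLLOW(E): in S→E read true, E is followed by read true with FIRST {read}; in F→true E S, E is followed by S with FIRST {read, true}; in F→E, the suffix after E is empty, so FOLLOW(E) ⊇ FOLLOW(F) = {read, true}. Thus FOLLOW(E) = {read, true}.
FOLLOW(F): in E→K S F, the suffix after F is empty, so FOLLOW(F) ⊇ FOLLOW(E) = {read, true}. Thus FOLLOW(F) = {read, true}.

{read, true}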